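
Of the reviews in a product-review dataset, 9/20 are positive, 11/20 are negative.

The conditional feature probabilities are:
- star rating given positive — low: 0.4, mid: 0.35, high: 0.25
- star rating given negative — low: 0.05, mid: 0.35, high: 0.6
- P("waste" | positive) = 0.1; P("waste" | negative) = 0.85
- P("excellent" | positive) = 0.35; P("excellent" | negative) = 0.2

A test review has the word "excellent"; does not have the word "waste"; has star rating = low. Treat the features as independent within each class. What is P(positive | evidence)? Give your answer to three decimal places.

positive: 0.45 × 0.4 × (1−0.1) × 0.35 = 0.0567
negative: 0.55 × 0.05 × (1−0.85) × 0.2 = 0.000825
P(positive | x) = 0.0567 / 0.057525 ≈ 0.986

0.986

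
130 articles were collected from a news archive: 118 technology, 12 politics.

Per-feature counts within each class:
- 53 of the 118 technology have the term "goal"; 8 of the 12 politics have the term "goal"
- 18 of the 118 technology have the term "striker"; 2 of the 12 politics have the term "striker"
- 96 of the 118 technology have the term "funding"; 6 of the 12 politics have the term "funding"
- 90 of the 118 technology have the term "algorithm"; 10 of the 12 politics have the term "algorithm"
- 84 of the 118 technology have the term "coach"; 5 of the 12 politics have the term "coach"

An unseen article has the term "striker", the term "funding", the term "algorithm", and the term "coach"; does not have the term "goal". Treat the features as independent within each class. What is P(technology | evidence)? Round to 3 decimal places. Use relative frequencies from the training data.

technology: (118/130) × (65/118) × (18/118) × (96/118) × (90/118) × (84/118) ≈ 0.0336905
politics: (12/130) × (4/12) × (2/12) × (6/12) × (10/12) × (5/12) ≈ 0.000890313
P(technology | x) = 0.0336905 / 0.034580813 ≈ 0.974

0.974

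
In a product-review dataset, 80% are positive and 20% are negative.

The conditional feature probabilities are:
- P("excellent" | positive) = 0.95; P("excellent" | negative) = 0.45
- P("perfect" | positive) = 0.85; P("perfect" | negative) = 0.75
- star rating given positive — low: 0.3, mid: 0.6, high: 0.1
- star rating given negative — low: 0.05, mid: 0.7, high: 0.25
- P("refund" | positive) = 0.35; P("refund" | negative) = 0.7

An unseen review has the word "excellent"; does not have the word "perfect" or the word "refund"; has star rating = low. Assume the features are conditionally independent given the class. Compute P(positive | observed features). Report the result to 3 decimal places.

0.985

positive: 0.8 × 0.95 × (1−0.85) × 0.3 × (1−0.35) = 0.02223
negative: 0.2 × 0.45 × (1−0.75) × 0.05 × (1−0.7) = 0.0003375
P(positive | x) = 0.02223 / 0.0225675 ≈ 0.985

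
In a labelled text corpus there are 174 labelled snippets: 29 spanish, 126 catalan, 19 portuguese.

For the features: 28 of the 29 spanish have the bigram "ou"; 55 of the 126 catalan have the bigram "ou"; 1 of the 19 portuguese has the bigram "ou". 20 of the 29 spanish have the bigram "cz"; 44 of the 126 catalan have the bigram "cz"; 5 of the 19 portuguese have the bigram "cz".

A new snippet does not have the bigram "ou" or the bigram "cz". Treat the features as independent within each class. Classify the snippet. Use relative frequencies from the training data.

catalan

spanish: (29/174) × (1/29) × (9/29) ≈ 0.00178359
catalan: (126/174) × (71/126) × (82/126) ≈ 0.265554
portuguese: (19/174) × (18/19) × (14/19) ≈ 0.076225
Highest score → catalan.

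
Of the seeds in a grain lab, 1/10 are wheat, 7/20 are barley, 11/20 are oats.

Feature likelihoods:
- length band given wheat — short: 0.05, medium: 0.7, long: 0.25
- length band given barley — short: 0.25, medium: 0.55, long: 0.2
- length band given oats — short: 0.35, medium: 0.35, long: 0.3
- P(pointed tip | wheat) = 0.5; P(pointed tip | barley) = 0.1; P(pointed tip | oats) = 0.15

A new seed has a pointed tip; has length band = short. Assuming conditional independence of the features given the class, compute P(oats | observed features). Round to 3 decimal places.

wheat: 0.1 × 0.05 × 0.5 = 0.0025
barley: 0.35 × 0.25 × 0.1 = 0.00875
oats: 0.55 × 0.35 × 0.15 = 0.028875
P(oats | x) = 0.028875 / 0.040125 ≈ 0.720

0.720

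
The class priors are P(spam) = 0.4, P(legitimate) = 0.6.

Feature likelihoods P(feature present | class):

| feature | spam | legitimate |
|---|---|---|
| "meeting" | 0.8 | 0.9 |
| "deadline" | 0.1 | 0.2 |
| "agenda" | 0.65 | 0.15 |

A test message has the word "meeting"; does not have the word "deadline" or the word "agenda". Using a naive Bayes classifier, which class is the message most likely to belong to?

spam: 0.4 × 0.8 × (1−0.1) × (1−0.65) = 0.1008
legitimate: 0.6 × 0.9 × (1−0.2) × (1−0.15) = 0.3672
Highest score → legitimate.

legitimate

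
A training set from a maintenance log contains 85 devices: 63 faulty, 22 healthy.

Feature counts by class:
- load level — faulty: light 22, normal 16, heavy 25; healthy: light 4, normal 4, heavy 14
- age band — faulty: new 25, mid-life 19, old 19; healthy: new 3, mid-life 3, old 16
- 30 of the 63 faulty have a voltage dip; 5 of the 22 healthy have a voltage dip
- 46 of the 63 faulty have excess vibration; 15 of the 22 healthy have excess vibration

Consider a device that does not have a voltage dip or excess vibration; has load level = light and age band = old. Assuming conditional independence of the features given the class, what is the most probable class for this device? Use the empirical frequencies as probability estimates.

faulty

faulty: (63/85) × (22/63) × (19/63) × (33/63) × (17/63) ≈ 0.0110331
healthy: (22/85) × (4/22) × (16/22) × (17/22) × (7/22) ≈ 0.00841473
Highest score → faulty.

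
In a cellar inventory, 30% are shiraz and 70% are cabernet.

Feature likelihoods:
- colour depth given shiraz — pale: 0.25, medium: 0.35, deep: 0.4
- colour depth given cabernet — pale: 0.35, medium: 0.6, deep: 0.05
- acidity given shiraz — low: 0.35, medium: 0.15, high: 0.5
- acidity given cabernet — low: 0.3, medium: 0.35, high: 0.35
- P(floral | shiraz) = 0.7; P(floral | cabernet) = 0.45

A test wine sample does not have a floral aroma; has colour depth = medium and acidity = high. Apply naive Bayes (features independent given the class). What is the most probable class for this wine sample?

shiraz: 0.3 × 0.35 × 0.5 × (1−0.7) = 0.01575
cabernet: 0.7 × 0.6 × 0.35 × (1−0.45) = 0.08085
Highest score → cabernet.

cabernet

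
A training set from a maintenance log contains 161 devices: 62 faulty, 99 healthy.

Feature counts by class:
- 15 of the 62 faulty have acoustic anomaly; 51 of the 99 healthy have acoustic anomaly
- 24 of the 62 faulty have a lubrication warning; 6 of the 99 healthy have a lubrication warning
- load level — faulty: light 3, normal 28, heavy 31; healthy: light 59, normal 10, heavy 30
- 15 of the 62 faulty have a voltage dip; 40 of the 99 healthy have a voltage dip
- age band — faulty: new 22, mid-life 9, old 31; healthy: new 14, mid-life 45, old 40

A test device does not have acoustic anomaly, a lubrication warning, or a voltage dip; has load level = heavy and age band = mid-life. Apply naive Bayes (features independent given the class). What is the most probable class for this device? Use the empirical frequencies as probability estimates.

healthy

faulty: (62/161) × (47/62) × (38/62) × (31/62) × (47/62) × (9/62) ≈ 0.00984444
healthy: (99/161) × (48/99) × (93/99) × (30/99) × (59/99) × (45/99) ≈ 0.0229902
Highest score → healthy.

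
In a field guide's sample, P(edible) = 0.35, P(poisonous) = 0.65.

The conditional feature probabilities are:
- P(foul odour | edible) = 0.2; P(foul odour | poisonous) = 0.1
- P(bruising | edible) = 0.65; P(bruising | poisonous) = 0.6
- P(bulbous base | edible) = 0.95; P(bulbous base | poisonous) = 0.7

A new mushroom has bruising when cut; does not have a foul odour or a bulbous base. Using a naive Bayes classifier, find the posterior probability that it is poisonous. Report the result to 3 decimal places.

edible: 0.35 × (1−0.2) × 0.65 × (1−0.95) = 0.0091
poisonous: 0.65 × (1−0.1) × 0.6 × (1−0.7) = 0.1053
P(poisonous | x) = 0.1053 / 0.1144 ≈ 0.920

0.920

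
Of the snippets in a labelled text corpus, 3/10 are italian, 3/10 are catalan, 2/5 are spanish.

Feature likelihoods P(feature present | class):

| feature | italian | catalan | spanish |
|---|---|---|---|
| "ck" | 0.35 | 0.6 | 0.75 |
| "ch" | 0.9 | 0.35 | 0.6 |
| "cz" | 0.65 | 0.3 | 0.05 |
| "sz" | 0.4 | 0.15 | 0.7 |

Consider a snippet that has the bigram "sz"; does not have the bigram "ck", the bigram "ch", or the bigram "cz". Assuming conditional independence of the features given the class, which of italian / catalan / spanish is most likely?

spanish

italian: 0.3 × (1−0.35) × (1−0.9) × (1−0.65) × 0.4 = 0.00273
catalan: 0.3 × (1−0.6) × (1−0.35) × (1−0.3) × 0.15 = 0.00819
spanish: 0.4 × (1−0.75) × (1−0.6) × (1−0.05) × 0.7 = 0.0266
Highest score → spanish.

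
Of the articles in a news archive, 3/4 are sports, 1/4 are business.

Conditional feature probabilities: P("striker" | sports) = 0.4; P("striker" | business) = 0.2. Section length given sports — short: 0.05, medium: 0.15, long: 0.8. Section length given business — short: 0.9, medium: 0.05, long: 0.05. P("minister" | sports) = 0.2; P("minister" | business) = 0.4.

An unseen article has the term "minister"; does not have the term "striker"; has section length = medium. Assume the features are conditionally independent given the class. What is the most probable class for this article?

sports: 0.75 × (1−0.4) × 0.15 × 0.2 = 0.0135
business: 0.25 × (1−0.2) × 0.05 × 0.4 = 0.004
Highest score → sports.

sports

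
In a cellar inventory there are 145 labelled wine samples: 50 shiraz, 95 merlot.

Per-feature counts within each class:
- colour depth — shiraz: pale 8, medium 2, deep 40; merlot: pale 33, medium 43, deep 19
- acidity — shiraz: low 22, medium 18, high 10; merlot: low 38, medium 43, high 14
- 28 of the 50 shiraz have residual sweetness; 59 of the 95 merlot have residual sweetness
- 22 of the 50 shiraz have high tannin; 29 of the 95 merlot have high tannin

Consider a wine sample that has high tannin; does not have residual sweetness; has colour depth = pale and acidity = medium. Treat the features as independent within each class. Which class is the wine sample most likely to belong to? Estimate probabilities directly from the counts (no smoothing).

shiraz: (50/145) × (8/50) × (18/50) × (22/50) × (22/50) ≈ 0.0038453
merlot: (95/145) × (33/95) × (43/95) × (36/95) × (29/95) ≈ 0.0119164
Highest score → merlot.

merlot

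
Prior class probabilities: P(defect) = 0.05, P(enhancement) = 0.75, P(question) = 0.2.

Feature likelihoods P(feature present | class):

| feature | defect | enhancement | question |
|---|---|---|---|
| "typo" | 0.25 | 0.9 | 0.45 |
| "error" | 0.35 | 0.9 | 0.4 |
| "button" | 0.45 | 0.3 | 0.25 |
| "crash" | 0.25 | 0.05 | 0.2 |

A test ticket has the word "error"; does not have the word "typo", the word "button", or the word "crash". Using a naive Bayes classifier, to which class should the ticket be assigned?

defect: 0.05 × (1−0.25) × 0.35 × (1−0.45) × (1−0.25) = 0.0054140625
enhancement: 0.75 × (1−0.9) × 0.9 × (1−0.3) × (1−0.05) = 0.0448875
question: 0.2 × (1−0.45) × 0.4 × (1−0.25) × (1−0.2) = 0.0264
Highest score → enhancement.

enhancement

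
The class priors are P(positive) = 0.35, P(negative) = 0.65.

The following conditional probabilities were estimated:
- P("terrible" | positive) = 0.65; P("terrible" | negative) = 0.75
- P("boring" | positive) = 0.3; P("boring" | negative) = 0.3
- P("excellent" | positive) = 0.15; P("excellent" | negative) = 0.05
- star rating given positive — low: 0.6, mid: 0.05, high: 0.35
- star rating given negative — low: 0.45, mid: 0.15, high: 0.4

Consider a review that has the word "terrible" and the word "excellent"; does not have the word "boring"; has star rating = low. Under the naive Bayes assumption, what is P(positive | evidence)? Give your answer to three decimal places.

positive: 0.35 × 0.65 × (1−0.3) × 0.15 × 0.6 = 0.0143325
negative: 0.65 × 0.75 × (1−0.3) × 0.05 × 0.45 = 0.007678125
P(positive | x) = 0.0143325 / 0.022010625 ≈ 0.651

0.651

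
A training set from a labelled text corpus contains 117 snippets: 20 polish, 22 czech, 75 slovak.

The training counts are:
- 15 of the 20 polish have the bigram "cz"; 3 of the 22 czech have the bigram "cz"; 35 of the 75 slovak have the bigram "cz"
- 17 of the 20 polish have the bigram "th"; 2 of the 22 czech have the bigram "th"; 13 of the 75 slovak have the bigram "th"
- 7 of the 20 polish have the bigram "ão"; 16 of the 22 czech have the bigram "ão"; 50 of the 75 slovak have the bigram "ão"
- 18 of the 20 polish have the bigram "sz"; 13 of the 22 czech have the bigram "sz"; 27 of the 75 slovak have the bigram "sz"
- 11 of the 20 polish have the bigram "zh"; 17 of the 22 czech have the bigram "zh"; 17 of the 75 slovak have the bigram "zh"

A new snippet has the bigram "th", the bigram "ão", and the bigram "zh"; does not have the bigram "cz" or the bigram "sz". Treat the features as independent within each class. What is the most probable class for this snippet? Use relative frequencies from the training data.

polish: (20/117) × (5/20) × (17/20) × (7/20) × (2/20) × (11/20) ≈ 0.000699252
czech: (22/117) × (19/22) × (2/22) × (16/22) × (9/22) × (17/22) ≈ 0.00339405
slovak: (75/117) × (40/75) × (13/75) × (50/75) × (48/75) × (17/75) ≈ 0.00573103
Highest score → slovak.

slovak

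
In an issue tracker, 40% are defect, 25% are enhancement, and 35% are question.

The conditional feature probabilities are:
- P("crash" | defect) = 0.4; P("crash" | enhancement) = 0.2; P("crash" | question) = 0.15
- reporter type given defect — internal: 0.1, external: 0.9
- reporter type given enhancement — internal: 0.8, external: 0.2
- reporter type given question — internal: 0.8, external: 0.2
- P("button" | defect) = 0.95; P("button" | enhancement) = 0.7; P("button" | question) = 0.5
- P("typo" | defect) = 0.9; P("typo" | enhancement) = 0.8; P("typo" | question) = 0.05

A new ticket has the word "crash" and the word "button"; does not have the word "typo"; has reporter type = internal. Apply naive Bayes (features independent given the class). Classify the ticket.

defect: 0.4 × 0.4 × 0.1 × 0.95 × (1−0.9) = 0.00152
enhancement: 0.25 × 0.2 × 0.8 × 0.7 × (1−0.8) = 0.0056
question: 0.35 × 0.15 × 0.8 × 0.5 × (1−0.05) = 0.01995
Highest score → question.

question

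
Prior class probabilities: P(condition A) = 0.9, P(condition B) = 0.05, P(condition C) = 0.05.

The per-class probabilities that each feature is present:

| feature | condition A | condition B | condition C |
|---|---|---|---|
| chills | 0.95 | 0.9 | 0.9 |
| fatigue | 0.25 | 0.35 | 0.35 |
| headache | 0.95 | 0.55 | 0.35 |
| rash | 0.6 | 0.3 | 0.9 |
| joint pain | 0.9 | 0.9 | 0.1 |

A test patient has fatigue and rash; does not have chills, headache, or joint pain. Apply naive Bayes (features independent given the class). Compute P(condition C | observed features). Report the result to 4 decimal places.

0.9414

condition A: 0.9 × (1−0.95) × 0.25 × (1−0.95) × 0.6 × (1−0.9) = 0.00003375
condition B: 0.05 × (1−0.9) × 0.35 × (1−0.55) × 0.3 × (1−0.9) = 0.000023625
condition C: 0.05 × (1−0.9) × 0.35 × (1−0.35) × 0.9 × (1−0.1) = 0.000921375
P(condition C | x) = 0.000921375 / 0.00097875 ≈ 0.9414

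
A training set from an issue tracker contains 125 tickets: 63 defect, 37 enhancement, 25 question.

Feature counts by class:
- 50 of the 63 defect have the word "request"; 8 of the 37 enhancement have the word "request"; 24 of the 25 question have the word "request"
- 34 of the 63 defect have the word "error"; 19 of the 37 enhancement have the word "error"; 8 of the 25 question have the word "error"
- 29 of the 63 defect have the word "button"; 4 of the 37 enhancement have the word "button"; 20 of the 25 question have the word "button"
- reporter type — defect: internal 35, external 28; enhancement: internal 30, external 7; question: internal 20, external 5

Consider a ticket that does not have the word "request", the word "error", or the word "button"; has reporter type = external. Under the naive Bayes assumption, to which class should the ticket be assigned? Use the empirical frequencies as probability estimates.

enhancement

defect: (63/125) × (13/63) × (29/63) × (34/63) × (28/63) ≈ 0.0114828
enhancement: (37/125) × (29/37) × (18/37) × (33/37) × (7/37) ≈ 0.0190444
question: (25/125) × (1/25) × (17/25) × (5/25) × (5/25) = 0.0002176
Highest score → enhancement.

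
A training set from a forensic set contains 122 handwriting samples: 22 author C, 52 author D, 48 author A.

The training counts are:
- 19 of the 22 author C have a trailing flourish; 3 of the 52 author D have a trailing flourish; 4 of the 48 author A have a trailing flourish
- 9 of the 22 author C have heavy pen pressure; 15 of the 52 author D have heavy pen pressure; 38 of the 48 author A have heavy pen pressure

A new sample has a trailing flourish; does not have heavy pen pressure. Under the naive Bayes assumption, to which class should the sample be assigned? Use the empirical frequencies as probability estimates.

author C

author C: (22/122) × (19/22) × (13/22) ≈ 0.0920268
author D: (52/122) × (3/52) × (37/52) ≈ 0.0174968
author A: (48/122) × (4/48) × (10/48) ≈ 0.0068306
Highest score → author C.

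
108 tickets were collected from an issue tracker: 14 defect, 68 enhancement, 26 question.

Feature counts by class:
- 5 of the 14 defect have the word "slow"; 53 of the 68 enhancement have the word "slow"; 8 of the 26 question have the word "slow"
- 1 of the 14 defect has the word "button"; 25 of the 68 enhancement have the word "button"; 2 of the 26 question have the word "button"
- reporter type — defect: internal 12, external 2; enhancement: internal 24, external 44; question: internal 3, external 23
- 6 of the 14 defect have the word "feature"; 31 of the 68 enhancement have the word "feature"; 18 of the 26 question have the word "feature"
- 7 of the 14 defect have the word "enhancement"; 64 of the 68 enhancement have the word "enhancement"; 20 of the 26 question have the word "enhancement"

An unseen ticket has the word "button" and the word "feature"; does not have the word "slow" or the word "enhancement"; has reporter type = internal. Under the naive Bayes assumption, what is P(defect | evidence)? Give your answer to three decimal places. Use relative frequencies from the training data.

0.603

defect: (14/108) × (9/14) × (1/14) × (12/14) × (6/14) × (7/14) ≈ 0.00109329
enhancement: (68/108) × (15/68) × (25/68) × (24/68) × (31/68) × (4/68) ≈ 0.000483287
question: (26/108) × (18/26) × (2/26) × (3/26) × (18/26) × (6/26) ≈ 0.000236336
P(defect | x) = 0.00109329 / 0.001812913 ≈ 0.603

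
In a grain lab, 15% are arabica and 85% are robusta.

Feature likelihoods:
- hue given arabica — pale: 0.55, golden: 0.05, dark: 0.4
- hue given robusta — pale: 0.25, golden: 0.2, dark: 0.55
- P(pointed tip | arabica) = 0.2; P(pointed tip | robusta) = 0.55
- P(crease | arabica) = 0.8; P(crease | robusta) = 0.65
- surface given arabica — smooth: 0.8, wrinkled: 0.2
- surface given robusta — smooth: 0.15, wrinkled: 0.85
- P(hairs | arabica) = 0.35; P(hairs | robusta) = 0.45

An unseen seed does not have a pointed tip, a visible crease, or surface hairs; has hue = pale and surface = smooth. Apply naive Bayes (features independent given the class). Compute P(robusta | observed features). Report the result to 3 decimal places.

arabica: 0.15 × 0.55 × (1−0.2) × (1−0.8) × 0.8 × (1−0.35) = 0.006864
robusta: 0.85 × 0.25 × (1−0.55) × (1−0.65) × 0.15 × (1−0.45) = 0.002761171875
P(robusta | x) = 0.002761171875 / 0.009625171875 ≈ 0.287

0.287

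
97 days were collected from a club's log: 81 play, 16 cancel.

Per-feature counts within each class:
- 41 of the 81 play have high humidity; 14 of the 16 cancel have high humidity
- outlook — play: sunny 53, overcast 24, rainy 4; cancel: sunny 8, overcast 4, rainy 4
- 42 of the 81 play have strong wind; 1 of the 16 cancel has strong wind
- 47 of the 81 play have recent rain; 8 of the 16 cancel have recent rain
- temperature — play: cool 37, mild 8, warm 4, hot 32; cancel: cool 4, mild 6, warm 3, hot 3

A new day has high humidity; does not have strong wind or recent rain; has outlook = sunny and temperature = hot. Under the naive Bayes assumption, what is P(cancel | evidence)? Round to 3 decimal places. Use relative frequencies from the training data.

0.223

play: (81/97) × (41/81) × (53/81) × (39/81) × (34/81) × (32/81) ≈ 0.0220822
cancel: (16/97) × (14/16) × (8/16) × (15/16) × (8/16) × (3/16) ≈ 0.00634262
P(cancel | x) = 0.00634262 / 0.02842482 ≈ 0.223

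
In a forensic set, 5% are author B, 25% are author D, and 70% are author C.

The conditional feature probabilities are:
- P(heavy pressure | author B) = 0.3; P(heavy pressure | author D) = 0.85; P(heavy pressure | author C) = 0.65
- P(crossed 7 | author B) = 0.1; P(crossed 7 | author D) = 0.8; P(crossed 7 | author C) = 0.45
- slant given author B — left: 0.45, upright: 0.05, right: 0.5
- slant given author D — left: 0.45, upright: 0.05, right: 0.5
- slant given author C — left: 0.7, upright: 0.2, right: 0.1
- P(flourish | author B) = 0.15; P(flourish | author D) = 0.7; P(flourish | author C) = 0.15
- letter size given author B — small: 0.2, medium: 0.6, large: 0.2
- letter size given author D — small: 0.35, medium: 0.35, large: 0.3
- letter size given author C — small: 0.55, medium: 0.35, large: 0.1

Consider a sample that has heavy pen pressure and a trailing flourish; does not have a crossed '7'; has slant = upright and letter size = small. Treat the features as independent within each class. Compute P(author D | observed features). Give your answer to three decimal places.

author B: 0.05 × 0.3 × (1−0.1) × 0.05 × 0.15 × 0.2 = 0.00002025
author D: 0.25 × 0.85 × (1−0.8) × 0.05 × 0.7 × 0.35 = 0.000520625
author C: 0.7 × 0.65 × (1−0.45) × 0.2 × 0.15 × 0.55 = 0.004129125
P(author D | x) = 0.000520625 / 0.00467 ≈ 0.111

0.111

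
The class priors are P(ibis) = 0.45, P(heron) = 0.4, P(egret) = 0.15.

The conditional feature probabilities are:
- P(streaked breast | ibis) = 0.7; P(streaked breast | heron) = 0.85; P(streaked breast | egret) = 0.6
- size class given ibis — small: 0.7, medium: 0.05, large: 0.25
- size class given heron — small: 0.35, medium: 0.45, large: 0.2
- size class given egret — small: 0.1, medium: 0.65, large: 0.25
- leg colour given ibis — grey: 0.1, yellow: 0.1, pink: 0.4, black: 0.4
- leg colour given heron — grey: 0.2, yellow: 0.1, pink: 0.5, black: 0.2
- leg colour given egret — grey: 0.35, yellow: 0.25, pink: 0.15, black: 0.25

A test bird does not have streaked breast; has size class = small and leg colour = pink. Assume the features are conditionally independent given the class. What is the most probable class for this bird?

ibis: 0.45 × (1−0.7) × 0.7 × 0.4 = 0.0378
heron: 0.4 × (1−0.85) × 0.35 × 0.5 = 0.0105
egret: 0.15 × (1−0.6) × 0.1 × 0.15 = 0.0009
Highest score → ibis.

ibis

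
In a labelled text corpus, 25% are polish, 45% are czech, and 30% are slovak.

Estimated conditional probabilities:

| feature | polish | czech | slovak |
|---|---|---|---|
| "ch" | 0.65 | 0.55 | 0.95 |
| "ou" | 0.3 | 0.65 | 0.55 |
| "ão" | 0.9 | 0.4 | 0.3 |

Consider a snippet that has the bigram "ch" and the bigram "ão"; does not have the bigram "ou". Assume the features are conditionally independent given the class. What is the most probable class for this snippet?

polish: 0.25 × 0.65 × (1−0.3) × 0.9 = 0.102375
czech: 0.45 × 0.55 × (1−0.65) × 0.4 = 0.03465
slovak: 0.3 × 0.95 × (1−0.55) × 0.3 = 0.038475
Highest score → polish.

polish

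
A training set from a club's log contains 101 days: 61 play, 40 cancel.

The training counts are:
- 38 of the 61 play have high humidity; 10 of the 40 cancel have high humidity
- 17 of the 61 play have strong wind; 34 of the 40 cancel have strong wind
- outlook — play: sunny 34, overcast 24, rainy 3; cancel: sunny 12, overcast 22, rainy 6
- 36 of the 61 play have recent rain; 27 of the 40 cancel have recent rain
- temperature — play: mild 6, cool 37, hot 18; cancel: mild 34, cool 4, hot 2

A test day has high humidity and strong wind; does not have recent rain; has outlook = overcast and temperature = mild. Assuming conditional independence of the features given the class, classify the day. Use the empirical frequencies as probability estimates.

play: (61/101) × (38/61) × (17/61) × (24/61) × (25/61) × (6/61) ≈ 0.00166301
cancel: (40/101) × (10/40) × (34/40) × (22/40) × (13/40) × (34/40) ≈ 0.0127868
Highest score → cancel.

cancel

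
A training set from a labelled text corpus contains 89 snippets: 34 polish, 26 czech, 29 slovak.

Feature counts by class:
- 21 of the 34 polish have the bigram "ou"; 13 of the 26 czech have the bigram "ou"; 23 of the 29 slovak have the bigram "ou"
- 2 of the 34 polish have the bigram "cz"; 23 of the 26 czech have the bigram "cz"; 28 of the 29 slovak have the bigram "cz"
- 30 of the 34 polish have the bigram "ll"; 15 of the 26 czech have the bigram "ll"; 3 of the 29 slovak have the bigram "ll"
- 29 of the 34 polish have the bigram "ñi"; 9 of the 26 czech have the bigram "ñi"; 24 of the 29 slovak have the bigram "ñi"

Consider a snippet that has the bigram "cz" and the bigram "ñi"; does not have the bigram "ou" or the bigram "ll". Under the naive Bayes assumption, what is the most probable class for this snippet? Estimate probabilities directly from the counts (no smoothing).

polish: (34/89) × (13/34) × (2/34) × (4/34) × (29/34) ≈ 0.000862193
czech: (26/89) × (13/26) × (23/26) × (11/26) × (9/26) ≈ 0.0189233
slovak: (29/89) × (6/29) × (28/29) × (26/29) × (24/29) ≈ 0.0482959
Highest score → slovak.

slovak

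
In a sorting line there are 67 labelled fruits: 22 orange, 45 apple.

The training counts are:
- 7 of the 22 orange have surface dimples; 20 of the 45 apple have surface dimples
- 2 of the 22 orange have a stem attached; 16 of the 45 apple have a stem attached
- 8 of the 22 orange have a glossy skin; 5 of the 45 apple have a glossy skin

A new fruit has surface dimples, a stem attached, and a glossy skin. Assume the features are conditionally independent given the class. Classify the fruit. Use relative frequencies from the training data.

orange: (22/67) × (7/22) × (2/22) × (8/22) ≈ 0.00345381
apple: (45/67) × (20/45) × (16/45) × (5/45) ≈ 0.0117929
Highest score → apple.

apple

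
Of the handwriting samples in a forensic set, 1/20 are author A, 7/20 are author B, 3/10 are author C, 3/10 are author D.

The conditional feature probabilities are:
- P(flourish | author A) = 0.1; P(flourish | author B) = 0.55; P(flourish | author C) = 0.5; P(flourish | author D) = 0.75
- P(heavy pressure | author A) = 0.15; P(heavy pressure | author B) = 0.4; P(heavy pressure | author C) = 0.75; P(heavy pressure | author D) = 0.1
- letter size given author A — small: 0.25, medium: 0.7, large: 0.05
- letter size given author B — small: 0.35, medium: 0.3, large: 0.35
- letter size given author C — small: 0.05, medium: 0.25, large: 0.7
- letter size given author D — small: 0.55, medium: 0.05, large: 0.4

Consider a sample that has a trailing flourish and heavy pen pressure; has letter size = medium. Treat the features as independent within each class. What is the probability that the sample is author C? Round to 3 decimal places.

author A: 0.05 × 0.1 × 0.15 × 0.7 = 0.000525
author B: 0.35 × 0.55 × 0.4 × 0.3 = 0.0231
author C: 0.3 × 0.5 × 0.75 × 0.25 = 0.028125
author D: 0.3 × 0.75 × 0.1 × 0.05 = 0.001125
P(author C | x) = 0.028125 / 0.052875 ≈ 0.532

0.532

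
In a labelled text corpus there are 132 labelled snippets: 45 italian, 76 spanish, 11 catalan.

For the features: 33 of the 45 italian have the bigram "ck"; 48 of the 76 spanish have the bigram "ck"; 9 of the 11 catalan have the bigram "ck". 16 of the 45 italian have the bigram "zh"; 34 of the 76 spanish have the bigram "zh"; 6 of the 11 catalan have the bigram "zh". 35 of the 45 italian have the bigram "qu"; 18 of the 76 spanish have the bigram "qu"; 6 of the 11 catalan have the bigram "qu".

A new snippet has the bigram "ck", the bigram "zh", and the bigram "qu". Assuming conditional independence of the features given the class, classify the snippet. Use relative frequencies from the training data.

italian: (45/132) × (33/45) × (16/45) × (35/45) ≈ 0.0691358
spanish: (76/132) × (48/76) × (34/76) × (18/76) ≈ 0.0385293
catalan: (11/132) × (9/11) × (6/11) × (6/11) ≈ 0.0202855
Highest score → italian.

italian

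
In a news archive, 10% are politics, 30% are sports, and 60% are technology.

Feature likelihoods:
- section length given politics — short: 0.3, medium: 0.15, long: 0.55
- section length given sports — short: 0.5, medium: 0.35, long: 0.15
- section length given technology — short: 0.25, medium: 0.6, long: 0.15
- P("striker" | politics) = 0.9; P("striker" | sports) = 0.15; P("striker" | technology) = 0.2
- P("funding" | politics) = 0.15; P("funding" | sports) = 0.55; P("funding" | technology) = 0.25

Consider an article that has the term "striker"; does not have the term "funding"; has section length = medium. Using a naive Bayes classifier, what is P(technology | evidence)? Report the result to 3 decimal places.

politics: 0.1 × 0.15 × 0.9 × (1−0.15) = 0.011475
sports: 0.3 × 0.35 × 0.15 × (1−0.55) = 0.0070875
technology: 0.6 × 0.6 × 0.2 × (1−0.25) = 0.054
P(technology | x) = 0.054 / 0.0725625 ≈ 0.744

0.744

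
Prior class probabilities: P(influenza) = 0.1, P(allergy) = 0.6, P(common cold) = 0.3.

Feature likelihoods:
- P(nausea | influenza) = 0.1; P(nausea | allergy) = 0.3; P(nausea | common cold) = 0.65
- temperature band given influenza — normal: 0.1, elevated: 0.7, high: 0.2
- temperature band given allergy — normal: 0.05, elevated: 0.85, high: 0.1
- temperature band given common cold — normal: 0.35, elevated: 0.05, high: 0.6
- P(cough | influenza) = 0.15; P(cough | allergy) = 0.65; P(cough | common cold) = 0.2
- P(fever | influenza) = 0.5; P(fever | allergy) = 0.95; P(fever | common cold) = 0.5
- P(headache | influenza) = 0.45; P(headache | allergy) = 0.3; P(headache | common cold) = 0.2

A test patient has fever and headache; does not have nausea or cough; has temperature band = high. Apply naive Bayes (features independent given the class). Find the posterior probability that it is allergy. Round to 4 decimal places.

influenza: 0.1 × (1−0.1) × 0.2 × (1−0.15) × 0.5 × 0.45 = 0.0034425
allergy: 0.6 × (1−0.3) × 0.1 × (1−0.65) × 0.95 × 0.3 = 0.0041895
common cold: 0.3 × (1−0.65) × 0.6 × (1−0.2) × 0.5 × 0.2 = 0.00504
P(allergy | x) = 0.0041895 / 0.012672 ≈ 0.3306

0.3306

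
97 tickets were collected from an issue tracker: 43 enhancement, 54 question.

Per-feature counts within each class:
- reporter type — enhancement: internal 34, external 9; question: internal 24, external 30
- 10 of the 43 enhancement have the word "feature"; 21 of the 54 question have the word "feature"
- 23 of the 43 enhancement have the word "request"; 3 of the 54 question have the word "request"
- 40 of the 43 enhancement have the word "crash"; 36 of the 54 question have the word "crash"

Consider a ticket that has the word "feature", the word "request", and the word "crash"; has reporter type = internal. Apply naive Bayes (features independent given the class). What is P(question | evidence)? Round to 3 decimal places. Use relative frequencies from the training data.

0.081

enhancement: (43/97) × (34/43) × (10/43) × (23/43) × (40/43) ≈ 0.0405592
question: (54/97) × (24/54) × (21/54) × (3/54) × (36/54) ≈ 0.0035637
P(question | x) = 0.0035637 / 0.0441229 ≈ 0.081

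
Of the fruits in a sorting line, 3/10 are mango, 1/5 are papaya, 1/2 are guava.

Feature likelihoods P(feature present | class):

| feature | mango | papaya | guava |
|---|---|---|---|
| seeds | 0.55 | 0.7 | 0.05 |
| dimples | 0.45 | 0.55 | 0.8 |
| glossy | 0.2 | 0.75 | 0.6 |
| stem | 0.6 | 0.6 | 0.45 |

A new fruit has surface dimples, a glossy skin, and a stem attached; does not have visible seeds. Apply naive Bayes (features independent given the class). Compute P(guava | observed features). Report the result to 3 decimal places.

mango: 0.3 × (1−0.55) × 0.45 × 0.2 × 0.6 = 0.00729
papaya: 0.2 × (1−0.7) × 0.55 × 0.75 × 0.6 = 0.01485
guava: 0.5 × (1−0.05) × 0.8 × 0.6 × 0.45 = 0.1026
P(guava | x) = 0.1026 / 0.12474 ≈ 0.823

0.823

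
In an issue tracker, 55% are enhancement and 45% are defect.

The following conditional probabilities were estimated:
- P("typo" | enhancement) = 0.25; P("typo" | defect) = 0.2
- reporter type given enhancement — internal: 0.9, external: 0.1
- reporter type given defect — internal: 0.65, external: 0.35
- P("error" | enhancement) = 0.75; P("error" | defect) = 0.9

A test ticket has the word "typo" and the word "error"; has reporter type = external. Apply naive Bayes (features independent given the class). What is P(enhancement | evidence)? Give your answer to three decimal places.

enhancement: 0.55 × 0.25 × 0.1 × 0.75 = 0.0103125
defect: 0.45 × 0.2 × 0.35 × 0.9 = 0.02835
P(enhancement | x) = 0.0103125 / 0.0386625 ≈ 0.267

0.267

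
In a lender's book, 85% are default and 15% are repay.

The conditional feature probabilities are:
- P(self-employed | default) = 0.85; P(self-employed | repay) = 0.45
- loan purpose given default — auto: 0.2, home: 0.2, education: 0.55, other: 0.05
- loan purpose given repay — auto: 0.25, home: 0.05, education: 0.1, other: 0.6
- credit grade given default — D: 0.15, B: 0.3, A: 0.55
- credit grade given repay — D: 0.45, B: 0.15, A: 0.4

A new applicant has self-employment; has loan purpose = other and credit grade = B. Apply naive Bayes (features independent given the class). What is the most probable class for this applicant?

default: 0.85 × 0.85 × 0.05 × 0.3 = 0.0108375
repay: 0.15 × 0.45 × 0.6 × 0.15 = 0.006075
Highest score → default.

default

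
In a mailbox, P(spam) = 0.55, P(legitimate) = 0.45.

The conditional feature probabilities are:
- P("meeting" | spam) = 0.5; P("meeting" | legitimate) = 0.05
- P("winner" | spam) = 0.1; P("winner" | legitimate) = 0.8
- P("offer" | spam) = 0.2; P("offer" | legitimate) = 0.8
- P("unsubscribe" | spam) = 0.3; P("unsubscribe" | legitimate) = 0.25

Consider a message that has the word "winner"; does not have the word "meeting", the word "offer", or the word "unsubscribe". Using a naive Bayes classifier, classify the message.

legitimate

spam: 0.55 × (1−0.5) × 0.1 × (1−0.2) × (1−0.3) = 0.0154
legitimate: 0.45 × (1−0.05) × 0.8 × (1−0.8) × (1−0.25) = 0.0513
Highest score → legitimate.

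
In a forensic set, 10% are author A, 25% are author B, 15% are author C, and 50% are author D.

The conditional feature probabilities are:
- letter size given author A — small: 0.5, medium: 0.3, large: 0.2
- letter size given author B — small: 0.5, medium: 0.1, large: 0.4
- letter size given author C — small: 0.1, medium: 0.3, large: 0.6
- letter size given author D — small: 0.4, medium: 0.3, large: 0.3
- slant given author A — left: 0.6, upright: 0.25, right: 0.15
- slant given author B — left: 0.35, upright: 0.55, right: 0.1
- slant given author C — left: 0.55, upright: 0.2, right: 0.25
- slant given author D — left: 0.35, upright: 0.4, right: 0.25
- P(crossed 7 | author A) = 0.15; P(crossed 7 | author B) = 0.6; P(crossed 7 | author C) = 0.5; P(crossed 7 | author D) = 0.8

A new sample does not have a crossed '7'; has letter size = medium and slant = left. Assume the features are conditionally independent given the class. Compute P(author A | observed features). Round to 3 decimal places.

0.367

author A: 0.1 × 0.3 × 0.6 × (1−0.15) = 0.0153
author B: 0.25 × 0.1 × 0.35 × (1−0.6) = 0.0035
author C: 0.15 × 0.3 × 0.55 × (1−0.5) = 0.012375
author D: 0.5 × 0.3 × 0.35 × (1−0.8) = 0.0105
P(author A | x) = 0.0153 / 0.041675 ≈ 0.367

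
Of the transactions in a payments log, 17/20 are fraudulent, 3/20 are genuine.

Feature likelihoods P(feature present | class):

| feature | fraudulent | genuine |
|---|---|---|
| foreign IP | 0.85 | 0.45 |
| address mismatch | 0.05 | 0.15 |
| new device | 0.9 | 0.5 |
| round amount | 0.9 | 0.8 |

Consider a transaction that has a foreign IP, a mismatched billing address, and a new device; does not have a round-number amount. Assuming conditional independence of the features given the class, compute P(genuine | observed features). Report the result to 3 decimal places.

fraudulent: 0.85 × 0.85 × 0.05 × 0.9 × (1−0.9) = 0.00325125
genuine: 0.15 × 0.45 × 0.15 × 0.5 × (1−0.8) = 0.0010125
P(genuine | x) = 0.0010125 / 0.00426375 ≈ 0.237

0.237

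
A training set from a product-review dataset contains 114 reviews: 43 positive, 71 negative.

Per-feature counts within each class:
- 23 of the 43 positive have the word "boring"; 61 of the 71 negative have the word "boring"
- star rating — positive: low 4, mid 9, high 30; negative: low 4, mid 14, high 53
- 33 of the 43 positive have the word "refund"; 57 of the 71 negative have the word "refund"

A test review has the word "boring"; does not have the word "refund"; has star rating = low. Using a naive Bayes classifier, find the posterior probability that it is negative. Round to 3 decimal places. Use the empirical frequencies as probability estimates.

positive: (43/114) × (23/43) × (4/43) × (10/43) ≈ 0.00436462
negative: (71/114) × (61/71) × (4/71) × (14/71) ≈ 0.00594424
P(negative | x) = 0.00594424 / 0.01030886 ≈ 0.577

0.577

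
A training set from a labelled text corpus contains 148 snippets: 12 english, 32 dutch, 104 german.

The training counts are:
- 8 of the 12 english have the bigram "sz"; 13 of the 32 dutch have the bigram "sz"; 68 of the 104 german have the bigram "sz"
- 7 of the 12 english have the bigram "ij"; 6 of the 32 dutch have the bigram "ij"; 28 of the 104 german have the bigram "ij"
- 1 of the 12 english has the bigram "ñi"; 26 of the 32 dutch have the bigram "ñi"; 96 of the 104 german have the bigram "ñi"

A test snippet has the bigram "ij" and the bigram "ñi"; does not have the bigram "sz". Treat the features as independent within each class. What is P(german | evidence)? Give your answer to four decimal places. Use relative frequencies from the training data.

0.7433

english: (12/148) × (4/12) × (7/12) × (1/12) ≈ 0.00131381
dutch: (32/148) × (19/32) × (6/32) × (26/32) ≈ 0.0195576
german: (104/148) × (36/104) × (28/104) × (96/104) ≈ 0.060451
P(german | x) = 0.060451 / 0.08132241 ≈ 0.7433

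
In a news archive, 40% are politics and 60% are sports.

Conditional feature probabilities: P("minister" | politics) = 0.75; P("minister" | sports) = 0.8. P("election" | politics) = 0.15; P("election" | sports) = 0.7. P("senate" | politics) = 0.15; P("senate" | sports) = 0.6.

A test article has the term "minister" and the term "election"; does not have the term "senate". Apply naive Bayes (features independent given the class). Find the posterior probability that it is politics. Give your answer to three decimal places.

politics: 0.4 × 0.75 × 0.15 × (1−0.15) = 0.03825
sports: 0.6 × 0.8 × 0.7 × (1−0.6) = 0.1344
P(politics | x) = 0.03825 / 0.17265 ≈ 0.222

0.222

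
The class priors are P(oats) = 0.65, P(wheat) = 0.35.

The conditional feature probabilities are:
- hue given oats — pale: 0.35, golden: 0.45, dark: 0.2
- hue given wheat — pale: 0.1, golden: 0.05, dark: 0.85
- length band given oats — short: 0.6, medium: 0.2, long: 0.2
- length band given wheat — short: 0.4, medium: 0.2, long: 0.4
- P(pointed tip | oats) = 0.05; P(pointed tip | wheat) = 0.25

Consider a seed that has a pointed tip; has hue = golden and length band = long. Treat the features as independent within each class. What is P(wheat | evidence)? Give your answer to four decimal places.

0.3743

oats: 0.65 × 0.45 × 0.2 × 0.05 = 0.002925
wheat: 0.35 × 0.05 × 0.4 × 0.25 = 0.00175
P(wheat | x) = 0.00175 / 0.004675 ≈ 0.3743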